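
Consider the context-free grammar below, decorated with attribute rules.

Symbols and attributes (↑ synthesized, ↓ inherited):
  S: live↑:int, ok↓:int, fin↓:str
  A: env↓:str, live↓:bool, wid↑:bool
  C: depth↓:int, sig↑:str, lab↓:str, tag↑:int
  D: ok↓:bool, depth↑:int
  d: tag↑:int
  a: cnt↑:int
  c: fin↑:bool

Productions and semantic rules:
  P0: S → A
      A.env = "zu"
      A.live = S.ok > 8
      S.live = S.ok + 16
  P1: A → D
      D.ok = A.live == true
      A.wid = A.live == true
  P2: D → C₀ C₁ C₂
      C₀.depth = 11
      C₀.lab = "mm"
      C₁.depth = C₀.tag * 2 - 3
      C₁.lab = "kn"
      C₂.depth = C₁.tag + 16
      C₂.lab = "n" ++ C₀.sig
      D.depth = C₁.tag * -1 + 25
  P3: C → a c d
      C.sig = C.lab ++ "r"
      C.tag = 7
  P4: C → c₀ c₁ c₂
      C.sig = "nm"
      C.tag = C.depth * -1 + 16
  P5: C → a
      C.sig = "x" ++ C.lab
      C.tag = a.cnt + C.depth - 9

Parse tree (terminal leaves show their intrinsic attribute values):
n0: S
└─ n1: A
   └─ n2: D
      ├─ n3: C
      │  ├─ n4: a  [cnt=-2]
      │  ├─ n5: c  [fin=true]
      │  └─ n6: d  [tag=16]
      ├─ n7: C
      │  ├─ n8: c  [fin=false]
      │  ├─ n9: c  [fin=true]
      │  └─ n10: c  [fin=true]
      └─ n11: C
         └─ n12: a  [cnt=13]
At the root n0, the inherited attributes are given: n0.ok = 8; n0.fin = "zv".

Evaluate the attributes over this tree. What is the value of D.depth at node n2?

1. n0.ok = 8  [given at root]
2. n0.fin = "zv"  [given at root]
3. n1.env = "zu"  ["zu"]
4. n1.live = false  [S.ok > 8]
5. n2.ok = false  [A.live == true]
6. n3.depth = 11  [11]
7. n3.lab = "mm"  ["mm"]
8. n4.cnt = -2  [terminal]
9. n5.fin = true  [terminal]
10. n6.tag = 16  [terminal]
11. n3.sig = "mmr"  [C.lab ++ "r"]
12. n3.tag = 7  [7]
13. n7.depth = 11  [C₀.tag * 2 - 3]
14. n7.lab = "kn"  ["kn"]
15. n8.fin = false  [terminal]
16. n9.fin = true  [terminal]
17. n10.fin = true  [terminal]
18. n7.sig = "nm"  ["nm"]
19. n7.tag = 5  [C.depth * -1 + 16]
20. n11.depth = 21  [C₁.tag + 16]
21. n11.lab = "nmmr"  ["n" ++ C₀.sig]
22. n12.cnt = 13  [terminal]
23. n11.sig = "xnmmr"  ["x" ++ C.lab]
24. n11.tag = 25  [a.cnt + C.depth - 9]
25. n2.depth = 20  [C₁.tag * -1 + 25]
26. n1.wid = false  [A.live == true]
27. n0.live = 24  [S.ok + 16]

20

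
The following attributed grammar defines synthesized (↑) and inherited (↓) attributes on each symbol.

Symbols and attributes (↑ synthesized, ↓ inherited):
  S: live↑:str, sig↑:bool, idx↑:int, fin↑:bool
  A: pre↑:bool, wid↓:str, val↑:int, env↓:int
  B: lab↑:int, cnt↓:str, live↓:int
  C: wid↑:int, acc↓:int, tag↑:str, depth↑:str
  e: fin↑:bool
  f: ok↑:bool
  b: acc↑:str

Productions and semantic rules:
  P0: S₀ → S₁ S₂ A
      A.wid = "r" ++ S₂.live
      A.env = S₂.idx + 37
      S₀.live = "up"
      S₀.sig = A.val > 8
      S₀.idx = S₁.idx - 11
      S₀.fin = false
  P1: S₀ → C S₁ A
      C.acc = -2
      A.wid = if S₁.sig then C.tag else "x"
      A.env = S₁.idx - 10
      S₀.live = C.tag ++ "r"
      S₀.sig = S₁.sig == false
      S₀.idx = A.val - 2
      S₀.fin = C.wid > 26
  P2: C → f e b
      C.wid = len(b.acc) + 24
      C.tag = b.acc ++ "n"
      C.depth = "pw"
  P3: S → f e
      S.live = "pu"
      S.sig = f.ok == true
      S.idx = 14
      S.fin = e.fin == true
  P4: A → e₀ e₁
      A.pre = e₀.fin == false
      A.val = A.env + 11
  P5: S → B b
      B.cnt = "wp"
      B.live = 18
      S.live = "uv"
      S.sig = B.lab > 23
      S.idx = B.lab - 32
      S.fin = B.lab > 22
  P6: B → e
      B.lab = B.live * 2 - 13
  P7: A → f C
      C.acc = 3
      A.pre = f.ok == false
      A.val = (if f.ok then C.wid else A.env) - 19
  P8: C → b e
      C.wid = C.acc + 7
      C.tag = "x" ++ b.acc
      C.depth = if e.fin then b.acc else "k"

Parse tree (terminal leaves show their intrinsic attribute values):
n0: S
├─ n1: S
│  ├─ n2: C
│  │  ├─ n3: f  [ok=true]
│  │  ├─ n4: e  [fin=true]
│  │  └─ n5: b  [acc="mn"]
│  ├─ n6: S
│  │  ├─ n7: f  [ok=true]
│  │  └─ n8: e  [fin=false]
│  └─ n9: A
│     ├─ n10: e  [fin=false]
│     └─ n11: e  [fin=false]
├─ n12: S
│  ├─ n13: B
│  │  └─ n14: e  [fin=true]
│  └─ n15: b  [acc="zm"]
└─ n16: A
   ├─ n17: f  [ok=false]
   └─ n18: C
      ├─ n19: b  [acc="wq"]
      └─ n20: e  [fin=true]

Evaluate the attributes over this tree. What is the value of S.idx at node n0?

1. n2.acc = -2  [-2]
2. n3.ok = true  [terminal]
3. n4.fin = true  [terminal]
4. n5.acc = "mn"  [terminal]
5. n2.wid = 26  [len(b.acc) + 24]
6. n2.tag = "mnn"  [b.acc ++ "n"]
7. n2.depth = "pw"  ["pw"]
8. n7.ok = true  [terminal]
9. n8.fin = false  [terminal]
10. n6.live = "pu"  ["pu"]
11. n6.sig = true  [f.ok == true]
12. n6.idx = 14  [14]
13. n6.fin = false  [e.fin == true]
14. n9.wid = "mnn"  [if S₁.sig then C.tag else "x"]
15. n9.env = 4  [S₁.idx - 10]
16. n10.fin = false  [terminal]
17. n11.fin = false  [terminal]
18. n9.pre = true  [e₀.fin == false]
19. n9.val = 15  [A.env + 11]
20. n1.live = "mnnr"  [C.tag ++ "r"]
21. n1.sig = false  [S₁.sig == false]
22. n1.idx = 13  [A.val - 2]
23. n1.fin = false  [C.wid > 26]
24. n13.cnt = "wp"  ["wp"]
25. n13.live = 18  [18]
26. n14.fin = true  [terminal]
27. n13.lab = 23  [B.live * 2 - 13]
28. n15.acc = "zm"  [terminal]
29. n12.live = "uv"  ["uv"]
30. n12.sig = false  [B.lab > 23]
31. n12.idx = -9  [B.lab - 32]
32. n12.fin = true  [B.lab > 22]
33. n16.wid = "ruv"  ["r" ++ S₂.live]
34. n16.env = 28  [S₂.idx + 37]
35. n17.ok = false  [terminal]
36. n18.acc = 3  [3]
37. n19.acc = "wq"  [terminal]
38. n20.fin = true  [terminal]
39. n18.wid = 10  [C.acc + 7]
40. n18.tag = "xwq"  ["x" ++ b.acc]
41. n18.depth = "wq"  [if e.fin then b.acc else "k"]
42. n16.pre = true  [f.ok == false]
43. n16.val = 9  [(if f.ok then C.wid else A.env) - 19]
44. n0.live = "up"  ["up"]
45. n0.sig = true  [A.val > 8]
46. n0.idx = 2  [S₁.idx - 11]
47. n0.fin = false  [false]

2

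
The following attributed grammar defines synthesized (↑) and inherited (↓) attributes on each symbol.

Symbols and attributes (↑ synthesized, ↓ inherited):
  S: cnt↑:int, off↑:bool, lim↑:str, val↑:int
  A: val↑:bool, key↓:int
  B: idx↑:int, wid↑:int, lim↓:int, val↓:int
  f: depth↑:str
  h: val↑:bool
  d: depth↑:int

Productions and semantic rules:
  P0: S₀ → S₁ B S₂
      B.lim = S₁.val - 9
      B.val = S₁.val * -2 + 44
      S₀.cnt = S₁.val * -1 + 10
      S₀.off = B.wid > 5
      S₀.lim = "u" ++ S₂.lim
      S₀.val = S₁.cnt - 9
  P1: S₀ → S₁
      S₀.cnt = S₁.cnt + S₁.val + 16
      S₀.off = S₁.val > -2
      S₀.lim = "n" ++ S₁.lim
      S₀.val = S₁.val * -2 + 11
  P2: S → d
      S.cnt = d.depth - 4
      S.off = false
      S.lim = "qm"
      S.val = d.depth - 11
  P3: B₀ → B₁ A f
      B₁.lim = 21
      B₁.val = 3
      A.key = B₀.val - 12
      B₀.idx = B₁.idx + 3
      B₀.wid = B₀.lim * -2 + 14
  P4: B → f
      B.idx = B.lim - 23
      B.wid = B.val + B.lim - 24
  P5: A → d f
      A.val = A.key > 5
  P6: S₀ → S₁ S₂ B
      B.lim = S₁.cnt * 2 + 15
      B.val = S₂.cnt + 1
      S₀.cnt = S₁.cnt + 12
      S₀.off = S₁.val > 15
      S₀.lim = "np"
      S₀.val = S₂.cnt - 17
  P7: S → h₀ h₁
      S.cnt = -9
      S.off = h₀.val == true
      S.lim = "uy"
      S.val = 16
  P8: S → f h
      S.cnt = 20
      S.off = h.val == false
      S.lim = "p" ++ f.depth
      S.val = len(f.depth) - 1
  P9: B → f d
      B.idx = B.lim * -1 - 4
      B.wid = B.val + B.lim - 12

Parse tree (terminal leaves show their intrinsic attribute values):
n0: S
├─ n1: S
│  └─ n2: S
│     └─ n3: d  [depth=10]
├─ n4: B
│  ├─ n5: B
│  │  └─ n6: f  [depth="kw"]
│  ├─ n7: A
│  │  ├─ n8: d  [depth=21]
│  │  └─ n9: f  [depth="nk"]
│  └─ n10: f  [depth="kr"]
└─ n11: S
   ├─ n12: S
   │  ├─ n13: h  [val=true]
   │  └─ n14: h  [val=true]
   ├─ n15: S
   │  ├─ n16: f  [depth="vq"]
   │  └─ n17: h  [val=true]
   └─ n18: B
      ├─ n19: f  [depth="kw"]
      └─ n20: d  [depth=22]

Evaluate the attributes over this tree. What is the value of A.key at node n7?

6

1. n3.depth = 10  [terminal]
2. n2.cnt = 6  [d.depth - 4]
3. n2.off = false  [false]
4. n2.lim = "qm"  ["qm"]
5. n2.val = -1  [d.depth - 11]
6. n1.cnt = 21  [S₁.cnt + S₁.val + 16]
7. n1.off = true  [S₁.val > -2]
8. n1.lim = "nqm"  ["n" ++ S₁.lim]
9. n1.val = 13  [S₁.val * -2 + 11]
10. n4.lim = 4  [S₁.val - 9]
11. n4.val = 18  [S₁.val * -2 + 44]
12. n5.lim = 21  [21]
13. n5.val = 3  [3]
14. n6.depth = "kw"  [terminal]
15. n5.idx = -2  [B.lim - 23]
16. n5.wid = 0  [B.val + B.lim - 24]
17. n7.key = 6  [B₀.val - 12]
18. n8.depth = 21  [terminal]
19. n9.depth = "nk"  [terminal]
20. n7.val = true  [A.key > 5]
21. n10.depth = "kr"  [terminal]
22. n4.idx = 1  [B₁.idx + 3]
23. n4.wid = 6  [B₀.lim * -2 + 14]
24. n13.val = true  [terminal]
25. n14.val = true  [terminal]
26. n12.cnt = -9  [-9]
27. n12.off = true  [h₀.val == true]
28. n12.lim = "uy"  ["uy"]
29. n12.val = 16  [16]
30. n16.depth = "vq"  [terminal]
31. n17.val = true  [terminal]
32. n15.cnt = 20  [20]
33. n15.off = false  [h.val == false]
34. n15.lim = "pvq"  ["p" ++ f.depth]
35. n15.val = 1  [len(f.depth) - 1]
36. n18.lim = -3  [S₁.cnt * 2 + 15]
37. n18.val = 21  [S₂.cnt + 1]
38. n19.depth = "kw"  [terminal]
39. n20.depth = 22  [terminal]
40. n18.idx = -1  [B.lim * -1 - 4]
41. n18.wid = 6  [B.val + B.lim - 12]
42. n11.cnt = 3  [S₁.cnt + 12]
43. n11.off = true  [S₁.val > 15]
44. n11.lim = "np"  ["np"]
45. n11.val = 3  [S₂.cnt - 17]
46. n0.cnt = -3  [S₁.val * -1 + 10]
47. n0.off = true  [B.wid > 5]
48. n0.lim = "unp"  ["u" ++ S₂.lim]
49. n0.val = 12  [S₁.cnt - 9]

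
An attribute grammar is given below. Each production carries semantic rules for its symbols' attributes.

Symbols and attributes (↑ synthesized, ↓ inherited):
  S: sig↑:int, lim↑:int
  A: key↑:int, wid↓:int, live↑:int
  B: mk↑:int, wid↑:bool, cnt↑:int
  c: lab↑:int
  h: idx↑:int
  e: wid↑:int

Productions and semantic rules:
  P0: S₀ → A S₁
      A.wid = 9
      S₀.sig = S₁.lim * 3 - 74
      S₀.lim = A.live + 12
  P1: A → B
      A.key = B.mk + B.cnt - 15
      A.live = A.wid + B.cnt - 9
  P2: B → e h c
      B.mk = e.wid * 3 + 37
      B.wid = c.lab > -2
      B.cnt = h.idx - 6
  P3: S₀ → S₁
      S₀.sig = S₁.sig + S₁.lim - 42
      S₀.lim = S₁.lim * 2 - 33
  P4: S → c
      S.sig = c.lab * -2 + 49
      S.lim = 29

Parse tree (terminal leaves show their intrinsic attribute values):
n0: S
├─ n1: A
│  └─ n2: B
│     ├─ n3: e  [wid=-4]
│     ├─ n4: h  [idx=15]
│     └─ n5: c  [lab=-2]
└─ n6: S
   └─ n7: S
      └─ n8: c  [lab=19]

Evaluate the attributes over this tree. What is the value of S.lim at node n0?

1. n1.wid = 9  [9]
2. n3.wid = -4  [terminal]
3. n4.idx = 15  [terminal]
4. n5.lab = -2  [terminal]
5. n2.mk = 25  [e.wid * 3 + 37]
6. n2.wid = false  [c.lab > -2]
7. n2.cnt = 9  [h.idx - 6]
8. n1.key = 19  [B.mk + B.cnt - 15]
9. n1.live = 9  [A.wid + B.cnt - 9]
10. n8.lab = 19  [terminal]
11. n7.sig = 11  [c.lab * -2 + 49]
12. n7.lim = 29  [29]
13. n6.sig = -2  [S₁.sig + S₁.lim - 42]
14. n6.lim = 25  [S₁.lim * 2 - 33]
15. n0.sig = 1  [S₁.lim * 3 - 74]
16. n0.lim = 21  [A.live + 12]

21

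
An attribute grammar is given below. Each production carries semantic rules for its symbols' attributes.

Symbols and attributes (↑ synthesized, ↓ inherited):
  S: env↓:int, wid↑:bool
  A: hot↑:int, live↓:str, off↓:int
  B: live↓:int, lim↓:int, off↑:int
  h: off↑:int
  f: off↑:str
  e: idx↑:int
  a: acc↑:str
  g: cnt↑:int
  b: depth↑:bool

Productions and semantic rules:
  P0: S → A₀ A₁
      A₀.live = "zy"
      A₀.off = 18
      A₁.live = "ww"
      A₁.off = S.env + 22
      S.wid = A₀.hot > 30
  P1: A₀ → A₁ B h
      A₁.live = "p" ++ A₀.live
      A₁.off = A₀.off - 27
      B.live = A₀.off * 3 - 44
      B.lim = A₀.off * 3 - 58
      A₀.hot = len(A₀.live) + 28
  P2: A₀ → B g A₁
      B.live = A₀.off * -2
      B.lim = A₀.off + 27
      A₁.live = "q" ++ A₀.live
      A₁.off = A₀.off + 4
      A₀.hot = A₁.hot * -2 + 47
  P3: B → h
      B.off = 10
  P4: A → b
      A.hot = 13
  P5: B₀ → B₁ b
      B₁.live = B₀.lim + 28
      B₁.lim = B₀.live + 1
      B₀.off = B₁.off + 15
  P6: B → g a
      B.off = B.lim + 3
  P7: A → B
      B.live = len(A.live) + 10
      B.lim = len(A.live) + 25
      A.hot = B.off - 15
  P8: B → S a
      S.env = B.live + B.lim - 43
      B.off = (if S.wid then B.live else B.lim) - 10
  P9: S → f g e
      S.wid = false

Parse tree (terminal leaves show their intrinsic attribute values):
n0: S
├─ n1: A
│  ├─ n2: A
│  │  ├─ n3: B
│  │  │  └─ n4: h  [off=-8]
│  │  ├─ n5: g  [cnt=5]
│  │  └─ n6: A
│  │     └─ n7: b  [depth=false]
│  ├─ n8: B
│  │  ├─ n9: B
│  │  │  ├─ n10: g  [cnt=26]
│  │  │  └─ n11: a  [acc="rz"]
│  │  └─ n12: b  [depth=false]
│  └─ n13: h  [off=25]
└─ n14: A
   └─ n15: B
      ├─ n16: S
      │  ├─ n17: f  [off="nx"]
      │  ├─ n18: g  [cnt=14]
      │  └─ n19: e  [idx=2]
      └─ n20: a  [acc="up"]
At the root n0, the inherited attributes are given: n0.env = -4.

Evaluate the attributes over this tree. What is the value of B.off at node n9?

1. n0.env = -4  [given at root]
2. n1.live = "zy"  ["zy"]
3. n1.off = 18  [18]
4. n2.live = "pzy"  ["p" ++ A₀.live]
5. n2.off = -9  [A₀.off - 27]
6. n3.live = 18  [A₀.off * -2]
7. n3.lim = 18  [A₀.off + 27]
8. n4.off = -8  [terminal]
9. n3.off = 10  [10]
10. n5.cnt = 5  [terminal]
11. n6.live = "qpzy"  ["q" ++ A₀.live]
12. n6.off = -5  [A₀.off + 4]
13. n7.depth = false  [terminal]
14. n6.hot = 13  [13]
15. n2.hot = 21  [A₁.hot * -2 + 47]
16. n8.live = 10  [A₀.off * 3 - 44]
17. n8.lim = -4  [A₀.off * 3 - 58]
18. n9.live = 24  [B₀.lim + 28]
19. n9.lim = 11  [B₀.live + 1]
20. n10.cnt = 26  [terminal]
21. n11.acc = "rz"  [terminal]
22. n9.off = 14  [B.lim + 3]
23. n12.depth = false  [terminal]
24. n8.off = 29  [B₁.off + 15]
25. n13.off = 25  [terminal]
26. n1.hot = 30  [len(A₀.live) + 28]
27. n14.live = "ww"  ["ww"]
28. n14.off = 18  [S.env + 22]
29. n15.live = 12  [len(A.live) + 10]
30. n15.lim = 27  [len(A.live) + 25]
31. n16.env = -4  [B.live + B.lim - 43]
32. n17.off = "nx"  [terminal]
33. n18.cnt = 14  [terminal]
34. n19.idx = 2  [terminal]
35. n16.wid = false  [false]
36. n20.acc = "up"  [terminal]
37. n15.off = 17  [(if S.wid then B.live else B.lim) - 10]
38. n14.hot = 2  [B.off - 15]
39. n0.wid = false  [A₀.hot > 30]

14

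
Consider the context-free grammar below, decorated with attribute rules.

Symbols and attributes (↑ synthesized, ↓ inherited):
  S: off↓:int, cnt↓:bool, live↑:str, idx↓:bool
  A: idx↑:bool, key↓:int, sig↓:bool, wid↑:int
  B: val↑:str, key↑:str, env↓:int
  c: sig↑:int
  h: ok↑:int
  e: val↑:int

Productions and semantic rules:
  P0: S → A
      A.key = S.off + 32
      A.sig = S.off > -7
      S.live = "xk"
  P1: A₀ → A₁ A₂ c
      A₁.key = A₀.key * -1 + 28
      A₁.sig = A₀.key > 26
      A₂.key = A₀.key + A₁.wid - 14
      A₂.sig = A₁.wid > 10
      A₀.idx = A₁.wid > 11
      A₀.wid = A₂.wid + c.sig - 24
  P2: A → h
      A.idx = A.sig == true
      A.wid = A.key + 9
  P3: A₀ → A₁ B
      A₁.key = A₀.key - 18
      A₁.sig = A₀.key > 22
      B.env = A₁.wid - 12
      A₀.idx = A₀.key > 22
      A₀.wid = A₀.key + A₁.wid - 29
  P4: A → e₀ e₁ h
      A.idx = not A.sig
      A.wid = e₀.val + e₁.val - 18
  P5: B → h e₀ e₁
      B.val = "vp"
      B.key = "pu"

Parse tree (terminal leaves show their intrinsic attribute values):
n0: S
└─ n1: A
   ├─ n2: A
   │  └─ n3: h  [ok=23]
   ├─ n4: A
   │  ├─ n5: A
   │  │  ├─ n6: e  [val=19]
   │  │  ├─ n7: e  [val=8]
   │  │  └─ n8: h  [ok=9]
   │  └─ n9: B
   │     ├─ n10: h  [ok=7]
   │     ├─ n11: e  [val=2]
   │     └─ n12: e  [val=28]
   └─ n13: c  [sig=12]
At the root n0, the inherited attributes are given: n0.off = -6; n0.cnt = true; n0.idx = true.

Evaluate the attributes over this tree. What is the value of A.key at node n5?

1. n0.off = -6  [given at root]
2. n0.cnt = true  [given at root]
3. n0.idx = true  [given at root]
4. n1.key = 26  [S.off + 32]
5. n1.sig = true  [S.off > -7]
6. n2.key = 2  [A₀.key * -1 + 28]
7. n2.sig = false  [A₀.key > 26]
8. n3.ok = 23  [terminal]
9. n2.idx = false  [A.sig == true]
10. n2.wid = 11  [A.key + 9]
11. n4.key = 23  [A₀.key + A₁.wid - 14]
12. n4.sig = true  [A₁.wid > 10]
13. n5.key = 5  [A₀.key - 18]
14. n5.sig = true  [A₀.key > 22]
15. n6.val = 19  [terminal]
16. n7.val = 8  [terminal]
17. n8.ok = 9  [terminal]
18. n5.idx = false  [not A.sig]
19. n5.wid = 9  [e₀.val + e₁.val - 18]
20. n9.env = -3  [A₁.wid - 12]
21. n10.ok = 7  [terminal]
22. n11.val = 2  [terminal]
23. n12.val = 28  [terminal]
24. n9.val = "vp"  ["vp"]
25. n9.key = "pu"  ["pu"]
26. n4.idx = true  [A₀.key > 22]
27. n4.wid = 3  [A₀.key + A₁.wid - 29]
28. n13.sig = 12  [terminal]
29. n1.idx = false  [A₁.wid > 11]
30. n1.wid = -9  [A₂.wid + c.sig - 24]
31. n0.live = "xk"  ["xk"]

5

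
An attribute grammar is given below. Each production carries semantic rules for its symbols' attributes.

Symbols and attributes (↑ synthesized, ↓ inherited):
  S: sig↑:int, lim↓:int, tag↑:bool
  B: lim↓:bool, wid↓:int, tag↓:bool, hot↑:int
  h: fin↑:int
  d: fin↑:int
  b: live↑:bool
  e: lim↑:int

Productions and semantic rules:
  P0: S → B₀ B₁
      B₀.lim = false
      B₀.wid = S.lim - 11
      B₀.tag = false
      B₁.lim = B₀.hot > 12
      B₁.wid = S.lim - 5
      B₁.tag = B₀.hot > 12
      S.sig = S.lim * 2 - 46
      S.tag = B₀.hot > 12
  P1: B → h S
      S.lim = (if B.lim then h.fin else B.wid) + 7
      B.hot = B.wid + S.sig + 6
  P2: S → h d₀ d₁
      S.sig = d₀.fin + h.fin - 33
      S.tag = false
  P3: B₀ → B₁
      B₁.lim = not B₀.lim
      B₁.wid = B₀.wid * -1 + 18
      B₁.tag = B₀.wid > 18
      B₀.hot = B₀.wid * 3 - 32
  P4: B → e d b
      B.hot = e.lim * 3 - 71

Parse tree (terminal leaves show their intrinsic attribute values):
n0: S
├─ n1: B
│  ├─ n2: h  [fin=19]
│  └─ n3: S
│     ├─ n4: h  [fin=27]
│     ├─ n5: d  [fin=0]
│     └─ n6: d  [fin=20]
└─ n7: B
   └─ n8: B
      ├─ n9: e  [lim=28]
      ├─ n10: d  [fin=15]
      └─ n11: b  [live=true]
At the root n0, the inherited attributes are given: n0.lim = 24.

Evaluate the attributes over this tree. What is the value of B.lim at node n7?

1. n0.lim = 24  [given at root]
2. n1.lim = false  [false]
3. n1.wid = 13  [S.lim - 11]
4. n1.tag = false  [false]
5. n2.fin = 19  [terminal]
6. n3.lim = 20  [(if B.lim then h.fin else B.wid) + 7]
7. n4.fin = 27  [terminal]
8. n5.fin = 0  [terminal]
9. n6.fin = 20  [terminal]
10. n3.sig = -6  [d₀.fin + h.fin - 33]
11. n3.tag = false  [false]
12. n1.hot = 13  [B.wid + S.sig + 6]
13. n7.lim = true  [B₀.hot > 12]
14. n7.wid = 19  [S.lim - 5]
15. n7.tag = true  [B₀.hot > 12]
16. n8.lim = false  [not B₀.lim]
17. n8.wid = -1  [B₀.wid * -1 + 18]
18. n8.tag = true  [B₀.wid > 18]
19. n9.lim = 28  [terminal]
20. n10.fin = 15  [terminal]
21. n11.live = true  [terminal]
22. n8.hot = 13  [e.lim * 3 - 71]
23. n7.hot = 25  [B₀.wid * 3 - 32]
24. n0.sig = 2  [S.lim * 2 - 46]
25. n0.tag = true  [B₀.hot > 12]

true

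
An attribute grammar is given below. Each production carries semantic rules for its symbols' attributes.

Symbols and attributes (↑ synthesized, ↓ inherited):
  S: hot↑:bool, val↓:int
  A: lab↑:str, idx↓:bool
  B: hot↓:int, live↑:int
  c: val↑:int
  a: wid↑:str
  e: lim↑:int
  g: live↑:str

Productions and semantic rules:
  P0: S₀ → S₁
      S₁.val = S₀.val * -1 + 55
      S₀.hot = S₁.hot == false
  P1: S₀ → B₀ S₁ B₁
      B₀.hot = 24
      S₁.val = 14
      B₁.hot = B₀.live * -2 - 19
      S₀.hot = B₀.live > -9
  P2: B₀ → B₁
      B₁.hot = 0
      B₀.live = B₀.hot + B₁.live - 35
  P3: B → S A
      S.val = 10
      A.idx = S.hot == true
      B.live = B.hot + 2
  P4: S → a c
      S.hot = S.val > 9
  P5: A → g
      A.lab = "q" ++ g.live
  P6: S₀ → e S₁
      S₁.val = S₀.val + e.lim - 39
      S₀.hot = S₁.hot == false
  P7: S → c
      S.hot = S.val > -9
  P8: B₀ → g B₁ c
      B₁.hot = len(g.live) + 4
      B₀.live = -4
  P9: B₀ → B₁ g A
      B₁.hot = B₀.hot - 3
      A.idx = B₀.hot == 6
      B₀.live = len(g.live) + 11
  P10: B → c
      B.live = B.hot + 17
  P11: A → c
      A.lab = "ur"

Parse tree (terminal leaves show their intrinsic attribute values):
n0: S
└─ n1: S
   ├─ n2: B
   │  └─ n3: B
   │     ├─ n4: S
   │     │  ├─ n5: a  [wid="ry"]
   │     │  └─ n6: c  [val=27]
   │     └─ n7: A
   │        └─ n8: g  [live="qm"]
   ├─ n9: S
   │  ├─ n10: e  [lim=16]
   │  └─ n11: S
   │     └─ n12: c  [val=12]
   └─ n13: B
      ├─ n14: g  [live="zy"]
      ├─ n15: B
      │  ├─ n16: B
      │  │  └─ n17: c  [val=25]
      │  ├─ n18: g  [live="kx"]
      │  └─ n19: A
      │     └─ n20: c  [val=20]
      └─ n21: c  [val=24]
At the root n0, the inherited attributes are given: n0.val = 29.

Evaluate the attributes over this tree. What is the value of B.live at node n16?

20

1. n0.val = 29  [given at root]
2. n1.val = 26  [S₀.val * -1 + 55]
3. n2.hot = 24  [24]
4. n3.hot = 0  [0]
5. n4.val = 10  [10]
6. n5.wid = "ry"  [terminal]
7. n6.val = 27  [terminal]
8. n4.hot = true  [S.val > 9]
9. n7.idx = true  [S.hot == true]
10. n8.live = "qm"  [terminal]
11. n7.lab = "qqm"  ["q" ++ g.live]
12. n3.live = 2  [B.hot + 2]
13. n2.live = -9  [B₀.hot + B₁.live - 35]
14. n9.val = 14  [14]
15. n10.lim = 16  [terminal]
16. n11.val = -9  [S₀.val + e.lim - 39]
17. n12.val = 12  [terminal]
18. n11.hot = false  [S.val > -9]
19. n9.hot = true  [S₁.hot == false]
20. n13.hot = -1  [B₀.live * -2 - 19]
21. n14.live = "zy"  [terminal]
22. n15.hot = 6  [len(g.live) + 4]
23. n16.hot = 3  [B₀.hot - 3]
24. n17.val = 25  [terminal]
25. n16.live = 20  [B.hot + 17]
26. n18.live = "kx"  [terminal]
27. n19.idx = true  [B₀.hot == 6]
28. n20.val = 20  [terminal]
29. n19.lab = "ur"  ["ur"]
30. n15.live = 13  [len(g.live) + 11]
31. n21.val = 24  [terminal]
32. n13.live = -4  [-4]
33. n1.hot = false  [B₀.live > -9]
34. n0.hot = true  [S₁.hot == false]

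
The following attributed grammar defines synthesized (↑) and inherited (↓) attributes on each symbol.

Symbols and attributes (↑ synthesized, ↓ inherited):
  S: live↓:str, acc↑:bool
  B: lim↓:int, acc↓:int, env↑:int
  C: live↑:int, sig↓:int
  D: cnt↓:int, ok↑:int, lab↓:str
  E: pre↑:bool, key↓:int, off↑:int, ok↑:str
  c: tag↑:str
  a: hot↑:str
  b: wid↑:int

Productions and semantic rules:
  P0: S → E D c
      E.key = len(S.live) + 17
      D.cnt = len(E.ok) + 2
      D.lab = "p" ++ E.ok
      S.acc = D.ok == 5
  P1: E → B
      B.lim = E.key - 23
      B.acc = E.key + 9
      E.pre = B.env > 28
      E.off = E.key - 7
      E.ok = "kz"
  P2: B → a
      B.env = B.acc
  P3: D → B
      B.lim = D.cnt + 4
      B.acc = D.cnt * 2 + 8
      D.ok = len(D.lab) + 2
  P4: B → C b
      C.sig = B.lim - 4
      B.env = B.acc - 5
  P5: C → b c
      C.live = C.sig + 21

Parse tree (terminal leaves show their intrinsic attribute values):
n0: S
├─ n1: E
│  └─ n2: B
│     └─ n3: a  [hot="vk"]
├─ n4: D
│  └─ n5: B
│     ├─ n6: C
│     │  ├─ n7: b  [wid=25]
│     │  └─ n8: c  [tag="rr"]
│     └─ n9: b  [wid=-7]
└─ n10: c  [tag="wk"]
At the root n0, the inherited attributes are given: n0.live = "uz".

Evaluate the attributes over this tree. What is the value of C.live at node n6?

1. n0.live = "uz"  [given at root]
2. n1.key = 19  [len(S.live) + 17]
3. n2.lim = -4  [E.key - 23]
4. n2.acc = 28  [E.key + 9]
5. n3.hot = "vk"  [terminal]
6. n2.env = 28  [B.acc]
7. n1.pre = false  [B.env > 28]
8. n1.off = 12  [E.key - 7]
9. n1.ok = "kz"  ["kz"]
10. n4.cnt = 4  [len(E.ok) + 2]
11. n4.lab = "pkz"  ["p" ++ E.ok]
12. n5.lim = 8  [D.cnt + 4]
13. n5.acc = 16  [D.cnt * 2 + 8]
14. n6.sig = 4  [B.lim - 4]
15. n7.wid = 25  [terminal]
16. n8.tag = "rr"  [terminal]
17. n6.live = 25  [C.sig + 21]
18. n9.wid = -7  [terminal]
19. n5.env = 11  [B.acc - 5]
20. n4.ok = 5  [len(D.lab) + 2]
21. n10.tag = "wk"  [terminal]
22. n0.acc = true  [D.ok == 5]

25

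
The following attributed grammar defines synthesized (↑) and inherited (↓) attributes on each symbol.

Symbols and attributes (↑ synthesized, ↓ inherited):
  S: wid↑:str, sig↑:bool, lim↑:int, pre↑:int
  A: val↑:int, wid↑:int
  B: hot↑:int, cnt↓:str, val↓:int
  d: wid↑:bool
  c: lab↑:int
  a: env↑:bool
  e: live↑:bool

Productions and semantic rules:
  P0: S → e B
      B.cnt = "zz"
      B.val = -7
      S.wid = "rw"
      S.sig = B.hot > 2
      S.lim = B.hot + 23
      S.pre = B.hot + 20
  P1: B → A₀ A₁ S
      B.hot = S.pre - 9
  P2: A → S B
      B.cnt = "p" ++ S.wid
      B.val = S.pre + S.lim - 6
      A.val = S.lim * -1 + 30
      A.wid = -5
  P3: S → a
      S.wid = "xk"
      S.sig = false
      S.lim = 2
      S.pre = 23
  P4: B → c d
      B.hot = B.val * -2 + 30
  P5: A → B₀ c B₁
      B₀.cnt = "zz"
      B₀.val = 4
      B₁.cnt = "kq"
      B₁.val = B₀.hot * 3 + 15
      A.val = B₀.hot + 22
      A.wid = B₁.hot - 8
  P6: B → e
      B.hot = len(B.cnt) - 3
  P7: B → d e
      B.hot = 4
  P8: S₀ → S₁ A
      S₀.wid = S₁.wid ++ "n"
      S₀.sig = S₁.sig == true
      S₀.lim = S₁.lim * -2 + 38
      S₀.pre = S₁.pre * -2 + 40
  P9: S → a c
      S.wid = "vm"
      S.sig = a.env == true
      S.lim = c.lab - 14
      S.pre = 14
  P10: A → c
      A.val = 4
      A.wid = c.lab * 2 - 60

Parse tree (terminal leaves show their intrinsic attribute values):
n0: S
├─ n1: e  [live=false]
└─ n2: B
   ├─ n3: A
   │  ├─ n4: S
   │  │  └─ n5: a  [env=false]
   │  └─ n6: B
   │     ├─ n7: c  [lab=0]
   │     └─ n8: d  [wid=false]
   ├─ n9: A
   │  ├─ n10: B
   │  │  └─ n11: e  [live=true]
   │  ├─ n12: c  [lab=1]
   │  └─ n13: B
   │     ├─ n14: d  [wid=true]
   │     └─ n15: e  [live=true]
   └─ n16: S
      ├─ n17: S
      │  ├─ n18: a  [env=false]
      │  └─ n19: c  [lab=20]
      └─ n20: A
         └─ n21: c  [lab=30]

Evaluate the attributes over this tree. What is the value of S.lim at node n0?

1. n1.live = false  [terminal]
2. n2.cnt = "zz"  ["zz"]
3. n2.val = -7  [-7]
4. n5.env = false  [terminal]
5. n4.wid = "xk"  ["xk"]
6. n4.sig = false  [false]
7. n4.lim = 2  [2]
8. n4.pre = 23  [23]
9. n6.cnt = "pxk"  ["p" ++ S.wid]
10. n6.val = 19  [S.pre + S.lim - 6]
11. n7.lab = 0  [terminal]
12. n8.wid = false  [terminal]
13. n6.hot = -8  [B.val * -2 + 30]
14. n3.val = 28  [S.lim * -1 + 30]
15. n3.wid = -5  [-5]
16. n10.cnt = "zz"  ["zz"]
17. n10.val = 4  [4]
18. n11.live = true  [terminal]
19. n10.hot = -1  [len(B.cnt) - 3]
20. n12.lab = 1  [terminal]
21. n13.cnt = "kq"  ["kq"]
22. n13.val = 12  [B₀.hot * 3 + 15]
23. n14.wid = true  [terminal]
24. n15.live = true  [terminal]
25. n13.hot = 4  [4]
26. n9.val = 21  [B₀.hot + 22]
27. n9.wid = -4  [B₁.hot - 8]
28. n18.env = false  [terminal]
29. n19.lab = 20  [terminal]
30. n17.wid = "vm"  ["vm"]
31. n17.sig = false  [a.env == true]
32. n17.lim = 6  [c.lab - 14]
33. n17.pre = 14  [14]
34. n21.lab = 30  [terminal]
35. n20.val = 4  [4]
36. n20.wid = 0  [c.lab * 2 - 60]
37. n16.wid = "vmn"  [S₁.wid ++ "n"]
38. n16.sig = false  [S₁.sig == true]
39. n16.lim = 26  [S₁.lim * -2 + 38]
40. n16.pre = 12  [S₁.pre * -2 + 40]
41. n2.hot = 3  [S.pre - 9]
42. n0.wid = "rw"  ["rw"]
43. n0.sig = true  [B.hot > 2]
44. n0.lim = 26  [B.hot + 23]
45. n0.pre = 23  [B.hot + 20]

26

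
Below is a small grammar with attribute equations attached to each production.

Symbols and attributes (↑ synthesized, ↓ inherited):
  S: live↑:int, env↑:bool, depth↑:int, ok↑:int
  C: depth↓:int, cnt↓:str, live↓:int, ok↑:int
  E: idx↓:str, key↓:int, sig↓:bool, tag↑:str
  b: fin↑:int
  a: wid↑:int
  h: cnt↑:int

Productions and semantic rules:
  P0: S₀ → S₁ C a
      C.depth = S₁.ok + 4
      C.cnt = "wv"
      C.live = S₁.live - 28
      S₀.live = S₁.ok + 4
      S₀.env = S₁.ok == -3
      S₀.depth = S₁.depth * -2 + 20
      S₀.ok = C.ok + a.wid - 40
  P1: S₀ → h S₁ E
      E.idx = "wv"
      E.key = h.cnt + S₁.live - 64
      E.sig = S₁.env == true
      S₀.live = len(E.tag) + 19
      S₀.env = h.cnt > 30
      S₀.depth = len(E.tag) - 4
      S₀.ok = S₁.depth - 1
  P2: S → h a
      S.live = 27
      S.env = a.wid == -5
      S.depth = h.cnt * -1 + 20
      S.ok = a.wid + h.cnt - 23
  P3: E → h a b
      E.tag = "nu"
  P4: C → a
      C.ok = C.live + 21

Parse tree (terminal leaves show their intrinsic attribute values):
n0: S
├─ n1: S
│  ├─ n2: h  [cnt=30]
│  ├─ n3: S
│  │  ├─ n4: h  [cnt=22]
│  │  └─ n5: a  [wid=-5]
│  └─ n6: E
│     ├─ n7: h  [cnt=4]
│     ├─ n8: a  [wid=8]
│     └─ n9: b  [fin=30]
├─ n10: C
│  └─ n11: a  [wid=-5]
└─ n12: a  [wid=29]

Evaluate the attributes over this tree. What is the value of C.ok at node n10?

14

1. n2.cnt = 30  [terminal]
2. n4.cnt = 22  [terminal]
3. n5.wid = -5  [terminal]
4. n3.live = 27  [27]
5. n3.env = true  [a.wid == -5]
6. n3.depth = -2  [h.cnt * -1 + 20]
7. n3.ok = -6  [a.wid + h.cnt - 23]
8. n6.idx = "wv"  ["wv"]
9. n6.key = -7  [h.cnt + S₁.live - 64]
10. n6.sig = true  [S₁.env == true]
11. n7.cnt = 4  [terminal]
12. n8.wid = 8  [terminal]
13. n9.fin = 30  [terminal]
14. n6.tag = "nu"  ["nu"]
15. n1.live = 21  [len(E.tag) + 19]
16. n1.env = false  [h.cnt > 30]
17. n1.depth = -2  [len(E.tag) - 4]
18. n1.ok = -3  [S₁.depth - 1]
19. n10.depth = 1  [S₁.ok + 4]
20. n10.cnt = "wv"  ["wv"]
21. n10.live = -7  [S₁.live - 28]
22. n11.wid = -5  [terminal]
23. n10.ok = 14  [C.live + 21]
24. n12.wid = 29  [terminal]
25. n0.live = 1  [S₁.ok + 4]
26. n0.env = true  [S₁.ok == -3]
27. n0.depth = 24  [S₁.depth * -2 + 20]
28. n0.ok = 3  [C.ok + a.wid - 40]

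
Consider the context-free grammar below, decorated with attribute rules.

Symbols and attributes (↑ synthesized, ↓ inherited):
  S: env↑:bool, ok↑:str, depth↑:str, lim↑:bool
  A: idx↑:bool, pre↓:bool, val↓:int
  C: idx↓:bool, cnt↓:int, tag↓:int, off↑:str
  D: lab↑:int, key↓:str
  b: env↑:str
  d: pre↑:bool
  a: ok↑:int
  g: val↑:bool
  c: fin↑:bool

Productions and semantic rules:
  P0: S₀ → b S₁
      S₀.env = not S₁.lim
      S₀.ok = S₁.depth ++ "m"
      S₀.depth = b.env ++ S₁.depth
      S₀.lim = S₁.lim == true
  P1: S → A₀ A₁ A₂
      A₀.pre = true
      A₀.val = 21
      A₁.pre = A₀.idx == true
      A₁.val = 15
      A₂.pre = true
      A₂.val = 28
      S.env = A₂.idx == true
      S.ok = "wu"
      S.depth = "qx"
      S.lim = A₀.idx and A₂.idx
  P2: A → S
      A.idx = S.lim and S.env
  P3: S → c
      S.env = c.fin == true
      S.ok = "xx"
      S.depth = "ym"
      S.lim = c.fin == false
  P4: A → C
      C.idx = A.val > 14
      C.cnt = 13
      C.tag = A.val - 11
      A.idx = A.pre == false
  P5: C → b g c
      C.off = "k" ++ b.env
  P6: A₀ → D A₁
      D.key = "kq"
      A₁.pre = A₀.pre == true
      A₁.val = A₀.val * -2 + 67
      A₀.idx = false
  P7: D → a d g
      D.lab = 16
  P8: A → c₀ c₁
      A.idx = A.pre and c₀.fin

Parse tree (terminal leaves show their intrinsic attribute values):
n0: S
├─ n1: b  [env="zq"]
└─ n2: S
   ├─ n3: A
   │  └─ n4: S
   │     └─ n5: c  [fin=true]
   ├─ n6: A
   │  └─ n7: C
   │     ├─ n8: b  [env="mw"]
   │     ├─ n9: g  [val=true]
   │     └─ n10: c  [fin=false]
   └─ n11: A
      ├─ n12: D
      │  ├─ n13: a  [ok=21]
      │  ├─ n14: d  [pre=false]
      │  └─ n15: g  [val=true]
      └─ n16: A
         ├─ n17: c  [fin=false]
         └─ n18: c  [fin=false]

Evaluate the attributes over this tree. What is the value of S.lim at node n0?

1. n1.env = "zq"  [terminal]
2. n3.pre = true  [true]
3. n3.val = 21  [21]
4. n5.fin = true  [terminal]
5. n4.env = true  [c.fin == true]
6. n4.ok = "xx"  ["xx"]
7. n4.depth = "ym"  ["ym"]
8. n4.lim = false  [c.fin == false]
9. n3.idx = false  [S.lim and S.env]
10. n6.pre = false  [A₀.idx == true]
11. n6.val = 15  [15]
12. n7.idx = true  [A.val > 14]
13. n7.cnt = 13  [13]
14. n7.tag = 4  [A.val - 11]
15. n8.env = "mw"  [terminal]
16. n9.val = true  [terminal]
17. n10.fin = false  [terminal]
18. n7.off = "kmw"  ["k" ++ b.env]
19. n6.idx = true  [A.pre == false]
20. n11.pre = true  [true]
21. n11.val = 28  [28]
22. n12.key = "kq"  ["kq"]
23. n13.ok = 21  [terminal]
24. n14.pre = false  [terminal]
25. n15.val = true  [terminal]
26. n12.lab = 16  [16]
27. n16.pre = true  [A₀.pre == true]
28. n16.val = 11  [A₀.val * -2 + 67]
29. n17.fin = false  [terminal]
30. n18.fin = false  [terminal]
31. n16.idx = false  [A.pre and c₀.fin]
32. n11.idx = false  [false]
33. n2.env = false  [A₂.idx == true]
34. n2.ok = "wu"  ["wu"]
35. n2.depth = "qx"  ["qx"]
36. n2.lim = false  [A₀.idx and A₂.idx]
37. n0.env = true  [not S₁.lim]
38. n0.ok = "qxm"  [S₁.depth ++ "m"]
39. n0.depth = "zqqx"  [b.env ++ S₁.depth]
40. n0.lim = false  [S₁.lim == true]

false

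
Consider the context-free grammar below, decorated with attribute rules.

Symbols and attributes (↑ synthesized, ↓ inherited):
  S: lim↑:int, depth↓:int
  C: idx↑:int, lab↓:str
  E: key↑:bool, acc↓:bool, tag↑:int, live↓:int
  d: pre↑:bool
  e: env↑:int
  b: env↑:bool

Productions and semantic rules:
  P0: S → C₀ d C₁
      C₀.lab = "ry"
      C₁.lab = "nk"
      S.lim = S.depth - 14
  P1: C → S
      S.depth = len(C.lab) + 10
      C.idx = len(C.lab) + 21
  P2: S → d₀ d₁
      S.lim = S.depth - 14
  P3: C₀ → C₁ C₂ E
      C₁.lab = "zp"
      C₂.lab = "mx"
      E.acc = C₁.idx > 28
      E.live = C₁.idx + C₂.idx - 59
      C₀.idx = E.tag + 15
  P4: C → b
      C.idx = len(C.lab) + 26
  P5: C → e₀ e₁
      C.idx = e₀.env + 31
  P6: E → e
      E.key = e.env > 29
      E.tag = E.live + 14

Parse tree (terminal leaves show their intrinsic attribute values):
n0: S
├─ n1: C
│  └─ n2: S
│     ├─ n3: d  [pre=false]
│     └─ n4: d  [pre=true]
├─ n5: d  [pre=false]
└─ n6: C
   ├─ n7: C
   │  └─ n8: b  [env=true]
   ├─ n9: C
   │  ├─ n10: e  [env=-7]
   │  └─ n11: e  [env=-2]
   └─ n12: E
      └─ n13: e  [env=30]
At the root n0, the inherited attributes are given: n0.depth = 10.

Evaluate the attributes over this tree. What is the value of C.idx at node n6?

1. n0.depth = 10  [given at root]
2. n1.lab = "ry"  ["ry"]
3. n2.depth = 12  [len(C.lab) + 10]
4. n3.pre = false  [terminal]
5. n4.pre = true  [terminal]
6. n2.lim = -2  [S.depth - 14]
7. n1.idx = 23  [len(C.lab) + 21]
8. n5.pre = false  [terminal]
9. n6.lab = "nk"  ["nk"]
10. n7.lab = "zp"  ["zp"]
11. n8.env = true  [terminal]
12. n7.idx = 28  [len(C.lab) + 26]
13. n9.lab = "mx"  ["mx"]
14. n10.env = -7  [terminal]
15. n11.env = -2  [terminal]
16. n9.idx = 24  [e₀.env + 31]
17. n12.acc = false  [C₁.idx > 28]
18. n12.live = -7  [C₁.idx + C₂.idx - 59]
19. n13.env = 30  [terminal]
20. n12.key = true  [e.env > 29]
21. n12.tag = 7  [E.live + 14]
22. n6.idx = 22  [E.tag + 15]
23. n0.lim = -4  [S.depth - 14]

22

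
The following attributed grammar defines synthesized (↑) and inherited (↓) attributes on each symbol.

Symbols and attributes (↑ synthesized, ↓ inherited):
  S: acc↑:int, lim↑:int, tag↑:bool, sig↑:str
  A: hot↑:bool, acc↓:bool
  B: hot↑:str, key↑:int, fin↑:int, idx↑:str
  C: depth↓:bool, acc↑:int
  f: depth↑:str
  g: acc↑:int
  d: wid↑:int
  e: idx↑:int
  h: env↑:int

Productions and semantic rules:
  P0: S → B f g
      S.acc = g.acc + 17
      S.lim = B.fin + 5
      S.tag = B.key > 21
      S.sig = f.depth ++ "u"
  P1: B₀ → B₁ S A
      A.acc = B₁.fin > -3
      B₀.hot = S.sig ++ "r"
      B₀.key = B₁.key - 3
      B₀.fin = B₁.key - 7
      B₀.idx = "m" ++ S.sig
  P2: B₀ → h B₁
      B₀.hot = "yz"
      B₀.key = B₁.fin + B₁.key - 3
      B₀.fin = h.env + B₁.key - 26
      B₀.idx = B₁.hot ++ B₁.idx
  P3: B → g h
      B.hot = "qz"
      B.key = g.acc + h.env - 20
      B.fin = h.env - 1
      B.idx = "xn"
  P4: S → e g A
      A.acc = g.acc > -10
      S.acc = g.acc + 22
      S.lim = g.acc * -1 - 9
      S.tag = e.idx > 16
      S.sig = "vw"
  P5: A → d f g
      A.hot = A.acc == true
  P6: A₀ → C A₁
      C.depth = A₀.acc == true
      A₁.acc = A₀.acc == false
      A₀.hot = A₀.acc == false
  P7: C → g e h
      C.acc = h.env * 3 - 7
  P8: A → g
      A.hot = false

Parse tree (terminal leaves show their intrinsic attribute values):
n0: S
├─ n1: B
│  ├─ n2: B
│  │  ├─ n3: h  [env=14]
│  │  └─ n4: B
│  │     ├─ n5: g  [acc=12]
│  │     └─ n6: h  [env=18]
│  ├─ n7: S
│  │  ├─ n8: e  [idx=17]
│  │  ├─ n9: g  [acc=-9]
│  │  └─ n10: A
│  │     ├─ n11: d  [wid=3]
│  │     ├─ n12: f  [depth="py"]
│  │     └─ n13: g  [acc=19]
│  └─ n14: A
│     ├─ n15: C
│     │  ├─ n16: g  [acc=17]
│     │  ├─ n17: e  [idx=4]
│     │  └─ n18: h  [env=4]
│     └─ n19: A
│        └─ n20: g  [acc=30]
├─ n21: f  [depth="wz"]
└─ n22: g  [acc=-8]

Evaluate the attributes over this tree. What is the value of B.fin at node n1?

17

1. n3.env = 14  [terminal]
2. n5.acc = 12  [terminal]
3. n6.env = 18  [terminal]
4. n4.hot = "qz"  ["qz"]
5. n4.key = 10  [g.acc + h.env - 20]
6. n4.fin = 17  [h.env - 1]
7. n4.idx = "xn"  ["xn"]
8. n2.hot = "yz"  ["yz"]
9. n2.key = 24  [B₁.fin + B₁.key - 3]
10. n2.fin = -2  [h.env + B₁.key - 26]
11. n2.idx = "qzxn"  [B₁.hot ++ B₁.idx]
12. n8.idx = 17  [terminal]
13. n9.acc = -9  [terminal]
14. n10.acc = true  [g.acc > -10]
15. n11.wid = 3  [terminal]
16. n12.depth = "py"  [terminal]
17. n13.acc = 19  [terminal]
18. n10.hot = true  [A.acc == true]
19. n7.acc = 13  [g.acc + 22]
20. n7.lim = 0  [g.acc * -1 - 9]
21. n7.tag = true  [e.idx > 16]
22. n7.sig = "vw"  ["vw"]
23. n14.acc = true  [B₁.fin > -3]
24. n15.depth = true  [A₀.acc == true]
25. n16.acc = 17  [terminal]
26. n17.idx = 4  [terminal]
27. n18.env = 4  [terminal]
28. n15.acc = 5  [h.env * 3 - 7]
29. n19.acc = false  [A₀.acc == false]
30. n20.acc = 30  [terminal]
31. n19.hot = false  [false]
32. n14.hot = false  [A₀.acc == false]
33. n1.hot = "vwr"  [S.sig ++ "r"]
34. n1.key = 21  [B₁.key - 3]
35. n1.fin = 17  [B₁.key - 7]
36. n1.idx = "mvw"  ["m" ++ S.sig]
37. n21.depth = "wz"  [terminal]
38. n22.acc = -8  [terminal]
39. n0.acc = 9  [g.acc + 17]
40. n0.lim = 22  [B.fin + 5]
41. n0.tag = false  [B.key > 21]
42. n0.sig = "wzu"  [f.depth ++ "u"]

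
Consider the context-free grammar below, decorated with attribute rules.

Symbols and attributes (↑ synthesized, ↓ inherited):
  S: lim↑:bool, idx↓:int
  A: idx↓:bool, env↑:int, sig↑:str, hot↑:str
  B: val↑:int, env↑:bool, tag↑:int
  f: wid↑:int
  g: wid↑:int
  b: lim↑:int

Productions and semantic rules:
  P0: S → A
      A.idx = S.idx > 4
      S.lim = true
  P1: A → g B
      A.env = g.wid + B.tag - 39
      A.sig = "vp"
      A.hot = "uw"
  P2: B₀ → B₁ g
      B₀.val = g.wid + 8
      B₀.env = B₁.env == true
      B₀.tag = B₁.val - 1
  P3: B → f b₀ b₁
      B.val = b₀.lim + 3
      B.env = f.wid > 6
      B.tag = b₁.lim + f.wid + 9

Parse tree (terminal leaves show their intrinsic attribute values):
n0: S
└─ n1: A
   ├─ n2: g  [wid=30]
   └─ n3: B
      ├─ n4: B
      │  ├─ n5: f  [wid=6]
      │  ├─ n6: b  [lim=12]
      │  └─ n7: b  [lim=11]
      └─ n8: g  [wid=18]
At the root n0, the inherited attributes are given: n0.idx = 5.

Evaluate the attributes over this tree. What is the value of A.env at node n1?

1. n0.idx = 5  [given at root]
2. n1.idx = true  [S.idx > 4]
3. n2.wid = 30  [terminal]
4. n5.wid = 6  [terminal]
5. n6.lim = 12  [terminal]
6. n7.lim = 11  [terminal]
7. n4.val = 15  [b₀.lim + 3]
8. n4.env = false  [f.wid > 6]
9. n4.tag = 26  [b₁.lim + f.wid + 9]
10. n8.wid = 18  [terminal]
11. n3.val = 26  [g.wid + 8]
12. n3.env = false  [B₁.env == true]
13. n3.tag = 14  [B₁.val - 1]
14. n1.env = 5  [g.wid + B.tag - 39]
15. n1.sig = "vp"  ["vp"]
16. n1.hot = "uw"  ["uw"]
17. n0.lim = true  [true]

5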